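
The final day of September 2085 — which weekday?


September 2085 has 30 days
Anchor: Jan 1, 2085. With p = 2085 - 1 = 2084: (p + p//4 - p//100 + p//400) mod 7 = (2084 + 521 - 20 + 5) mod 7 = 2590 mod 7 = 0 -> Monday (Mon=0 ... Sun=6)
Days before September (Jan-Aug): 243; September 1 index = (0 + 243) mod 7 = 5 -> Saturday
Last day offset: 30 - 1 = 29 days
Weekday index = (5 + 29) mod 7 = 6

Sunday, September 30


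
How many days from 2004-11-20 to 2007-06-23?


From 2004-11-20 to 2007-06-23
2004-11-20: days before November = 31 + 29 + 31 + 30 + 31 + 30 + 31 + 31 + 30 + 31 = 305 (2004 is a leap year); day of year = 305 + 20 = 325
2007-06-23: days before June = 31 + 28 + 31 + 30 + 31 = 151 (2007 is not a leap year); day of year = 151 + 23 = 174
Rest of 2004: 366 - 325 = 41
Full years 2005 (365), 2006 (365): 730
Total = 41 + 730 + 174 = 945

945 days


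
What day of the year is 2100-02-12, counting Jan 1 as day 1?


Date: February 12, 2100
Days in months 1 through 1: 31
Plus 12 days in February

Day of year: 43


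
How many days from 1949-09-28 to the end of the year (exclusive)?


Day of year: 271 of 365
Remaining = 365 - 271

94 days


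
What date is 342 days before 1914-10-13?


Start: 1914-10-13, subtract 342 days
Back 13 days from October 13 reaches September 30, 1914 -> 329 left
September 1914 has 30 days -> back to August 31, 1914 -> 299 left
August 1914 has 31 days -> back to July 31, 1914 -> 268 left
July 1914 has 31 days -> back to June 30, 1914 -> 237 left
June 1914 has 30 days -> back to May 31, 1914 -> 207 left
May 1914 has 31 days -> back to April 30, 1914 -> 176 left
April 1914 has 30 days -> back to March 31, 1914 -> 146 left
March 1914 has 31 days -> back to February 28, 1914 -> 115 left
February 1914 has 28 days -> back to January 31, 1914 -> 87 left
January 1914 has 31 days -> back to December 31, 1913 -> 56 left
December 1913 has 31 days -> back to November 30, 1913 -> 25 left
November 1913: 30 - 25 = 5 -> lands on November 5

Result: 1913-11-05


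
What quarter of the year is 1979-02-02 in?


Month: February (month 2)
Q1: Jan-Mar, Q2: Apr-Jun, Q3: Jul-Sep, Q4: Oct-Dec

Q1


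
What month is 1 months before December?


December is month 12
12 - 1 = 11

November


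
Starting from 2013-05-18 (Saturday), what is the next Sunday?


Current: Saturday
Target: Sunday
Days ahead: 1

Next Sunday: 2013-05-19


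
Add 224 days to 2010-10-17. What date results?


Start: 2010-10-17, add 224 days
October 2010 has 31 days: 31 - 17 = 14 days to October 31 -> 210 left
November 2010 has 30 days -> 180 left
December 2010 has 31 days -> 149 left
January 2011 has 31 days -> 118 left
February 2011 has 28 days -> 90 left
March 2011 has 31 days -> 59 left
April 2011 has 30 days -> 29 left
May 2011: 29 <= 31 -> lands on May 29

Result: 2011-05-29


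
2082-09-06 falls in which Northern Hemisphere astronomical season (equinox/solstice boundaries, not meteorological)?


Date: September 6
Astronomical Summer (approx.; exact equinox/solstice day varies by year): June 21 to September 21
September 6 falls within the Summer window

Summer


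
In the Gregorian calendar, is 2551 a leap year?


Gregorian leap year rule: divisible by 4, but not by 100, unless also by 400.
2551 is not divisible by 4 -> not a leap year

No


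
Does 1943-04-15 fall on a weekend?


Anchor: Jan 1, 1943. With p = 1943 - 1 = 1942: (p + p//4 - p//100 + p//400) mod 7 = (1942 + 485 - 19 + 4) mod 7 = 2412 mod 7 = 4 -> Friday (Mon=0 ... Sun=6)
Day of year: 105; offset = 104
Weekday index = (4 + 104) mod 7 = 3 -> Thursday
Weekend days: Saturday, Sunday

No


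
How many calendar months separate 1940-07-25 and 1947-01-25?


From July 1940 to January 1947
7 years * 12 = 84 months, minus 6 months = 78

78 months


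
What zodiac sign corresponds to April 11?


Date: April 11
Conventional tropical zodiac dates: Aries from March 21 onward; Taurus starts April 20
April 11 falls within the Aries range

Aries


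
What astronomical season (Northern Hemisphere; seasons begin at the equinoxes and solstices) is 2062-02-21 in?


Date: February 21
Astronomical Winter (approx.; exact equinox/solstice day varies by year): December 21 to March 19
February 21 falls within the Winter window

Winter


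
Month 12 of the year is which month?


Month 12 of 12

December


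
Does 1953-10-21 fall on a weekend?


Anchor: Jan 1, 1953. With p = 1953 - 1 = 1952: (p + p//4 - p//100 + p//400) mod 7 = (1952 + 488 - 19 + 4) mod 7 = 2425 mod 7 = 3 -> Thursday (Mon=0 ... Sun=6)
Day of year: 294; offset = 293
Weekday index = (3 + 293) mod 7 = 2 -> Wednesday
Weekend days: Saturday, Sunday

No


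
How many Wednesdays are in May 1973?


May 1973 has 31 days
Anchor: Jan 1, 1973. With p = 1973 - 1 = 1972: (p + p//4 - p//100 + p//400) mod 7 = (1972 + 493 - 19 + 4) mod 7 = 2450 mod 7 = 0 -> Monday (Mon=0 ... Sun=6)
Days before May (Jan-Apr): 120; May 1 index = (0 + 120) mod 7 = 1 -> Tuesday
First Wednesday is May 2
Wednesdays: 2, 9, 16, 23, 30

5 Wednesdays


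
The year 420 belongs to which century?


Century = (year - 1) // 100 + 1
= (420 - 1) // 100 + 1
= 419 // 100 + 1
= 4 + 1

5th century


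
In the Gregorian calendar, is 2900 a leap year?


Gregorian leap year rule: divisible by 4, but not by 100, unless also by 400.
2900 is divisible by 100 but not 400 -> not a leap year

No


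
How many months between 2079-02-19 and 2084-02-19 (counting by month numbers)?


From February 2079 to February 2084
5 years * 12 = 60 months = 60

60 months


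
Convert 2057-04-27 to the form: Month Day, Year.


ISO 2057-04-27 parses as year=2057, month=04, day=27
Month 4 -> April

April 27, 2057


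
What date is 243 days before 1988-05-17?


Start: 1988-05-17, subtract 243 days
Back 17 days from May 17 reaches April 30, 1988 -> 226 left
April 1988 has 30 days -> back to March 31, 1988 -> 196 left
March 1988 has 31 days -> back to February 29, 1988 -> 165 left
February 1988 has 29 days -> back to January 31, 1988 -> 136 left
January 1988 has 31 days -> back to December 31, 1987 -> 105 left
December 1987 has 31 days -> back to November 30, 1987 -> 74 left
November 1987 has 30 days -> back to October 31, 1987 -> 44 left
October 1987 has 31 days -> back to September 30, 1987 -> 13 left
September 1987: 30 - 13 = 17 -> lands on September 17

Result: 1987-09-17


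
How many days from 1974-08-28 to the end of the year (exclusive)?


Day of year: 240 of 365
Remaining = 365 - 240

125 days


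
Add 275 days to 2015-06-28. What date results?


Start: 2015-06-28, add 275 days
June 2015 has 30 days: 30 - 28 = 2 days to June 30 -> 273 left
July 2015 has 31 days -> 242 left
August 2015 has 31 days -> 211 left
September 2015 has 30 days -> 181 left
October 2015 has 31 days -> 150 left
November 2015 has 30 days -> 120 left
December 2015 has 31 days -> 89 left
January 2016 has 31 days -> 58 left
February 2016 has 29 days -> 29 left
March 2016: 29 <= 31 -> lands on March 29

Result: 2016-03-29


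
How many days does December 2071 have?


December 2071

31 days


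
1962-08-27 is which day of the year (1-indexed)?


Date: August 27, 1962
Days in months 1 through 7: 212
Plus 27 days in August

Day of year: 239


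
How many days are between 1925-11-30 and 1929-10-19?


From 1925-11-30 to 1929-10-19
1925-11-30: days before November = 31 + 28 + 31 + 30 + 31 + 30 + 31 + 31 + 30 + 31 = 304 (1925 is not a leap year); day of year = 304 + 30 = 334
1929-10-19: days before October = 31 + 28 + 31 + 30 + 31 + 30 + 31 + 31 + 30 = 273 (1929 is not a leap year); day of year = 273 + 19 = 292
Rest of 1925: 365 - 334 = 31
Full years 1926 (365), 1927 (365), 1928 (366): 1096
Total = 31 + 1096 + 292 = 1419

1419 days


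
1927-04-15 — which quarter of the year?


Month: April (month 4)
Q1: Jan-Mar, Q2: Apr-Jun, Q3: Jul-Sep, Q4: Oct-Dec

Q2


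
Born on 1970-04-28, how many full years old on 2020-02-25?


Birth: 1970-04-28
Reference: 2020-02-25
Year difference: 2020 - 1970 = 50
Birthday not yet reached in 2020, subtract 1

49 years old


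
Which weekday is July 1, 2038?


Target: July 1, 2038
Anchor: Jan 1, 2038. With p = 2038 - 1 = 2037: (p + p//4 - p//100 + p//400) mod 7 = (2037 + 509 - 20 + 5) mod 7 = 2531 mod 7 = 4 -> Friday (Mon=0 ... Sun=6)
Days before July (Jan-Jun): 181 days
Weekday index = (4 + 181) mod 7 = 3

Thursday


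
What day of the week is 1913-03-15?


Date: March 15, 1913
Anchor: Jan 1, 1913. With p = 1913 - 1 = 1912: (p + p//4 - p//100 + p//400) mod 7 = (1912 + 478 - 19 + 4) mod 7 = 2375 mod 7 = 2 -> Wednesday (Mon=0 ... Sun=6)
Days before March (Jan-Feb): 59; offset = 59 + 15 - 1 = 73
Weekday index = (2 + 73) mod 7 = 5

Day of the week: Saturday


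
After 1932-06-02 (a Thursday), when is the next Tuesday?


Current: Thursday
Target: Tuesday
Days ahead: 5

Next Tuesday: 1932-06-07


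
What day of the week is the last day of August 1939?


August 1939 has 31 days
Anchor: Jan 1, 1939. With p = 1939 - 1 = 1938: (p + p//4 - p//100 + p//400) mod 7 = (1938 + 484 - 19 + 4) mod 7 = 2407 mod 7 = 6 -> Sunday (Mon=0 ... Sun=6)
Days before August (Jan-Jul): 212; August 1 index = (6 + 212) mod 7 = 1 -> Tuesday
Last day offset: 31 - 1 = 30 days
Weekday index = (1 + 30) mod 7 = 3

Thursday, August 31


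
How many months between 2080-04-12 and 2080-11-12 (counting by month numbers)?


From April 2080 to November 2080
0 years * 12 = 0 months, plus 7 months = 7

7 months


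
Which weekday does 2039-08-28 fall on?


Date: August 28, 2039
Anchor: Jan 1, 2039. With p = 2039 - 1 = 2038: (p + p//4 - p//100 + p//400) mod 7 = (2038 + 509 - 20 + 5) mod 7 = 2532 mod 7 = 5 -> Saturday (Mon=0 ... Sun=6)
Days before August (Jan-Jul): 212; offset = 212 + 28 - 1 = 239
Weekday index = (5 + 239) mod 7 = 6

Day of the week: Sunday


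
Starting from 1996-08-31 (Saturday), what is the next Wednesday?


Current: Saturday
Target: Wednesday
Days ahead: 4

Next Wednesday: 1996-09-04


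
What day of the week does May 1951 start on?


Target: May 1, 1951
Anchor: Jan 1, 1951. With p = 1951 - 1 = 1950: (p + p//4 - p//100 + p//400) mod 7 = (1950 + 487 - 19 + 4) mod 7 = 2422 mod 7 = 0 -> Monday (Mon=0 ... Sun=6)
Days before May (Jan-Apr): 120 days
Weekday index = (0 + 120) mod 7 = 1

Tuesday


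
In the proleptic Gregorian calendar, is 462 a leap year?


Gregorian leap year rule: divisible by 4, but not by 100, unless also by 400.
462 is not divisible by 4 -> not a leap year

No


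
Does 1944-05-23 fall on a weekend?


Anchor: Jan 1, 1944. With p = 1944 - 1 = 1943: (p + p//4 - p//100 + p//400) mod 7 = (1943 + 485 - 19 + 4) mod 7 = 2413 mod 7 = 5 -> Saturday (Mon=0 ... Sun=6)
Day of year: 144; offset = 143
Weekday index = (5 + 143) mod 7 = 1 -> Tuesday
Weekend days: Saturday, Sunday

No


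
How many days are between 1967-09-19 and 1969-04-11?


From 1967-09-19 to 1969-04-11
1967-09-19: days before September = 31 + 28 + 31 + 30 + 31 + 30 + 31 + 31 = 243 (1967 is not a leap year); day of year = 243 + 19 = 262
1969-04-11: days before April = 31 + 28 + 31 = 90 (1969 is not a leap year); day of year = 90 + 11 = 101
Rest of 1967: 365 - 262 = 103
Full years 1968 (366): 366
Total = 103 + 366 + 101 = 570

570 days


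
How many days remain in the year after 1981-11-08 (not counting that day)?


Day of year: 312 of 365
Remaining = 365 - 312

53 days


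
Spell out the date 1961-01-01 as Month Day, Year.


ISO 1961-01-01 parses as year=1961, month=01, day=01
Month 1 -> January

January 1, 1961


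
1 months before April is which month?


April is month 4
4 - 1 = 3

March


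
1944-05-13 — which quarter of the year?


Month: May (month 5)
Q1: Jan-Mar, Q2: Apr-Jun, Q3: Jul-Sep, Q4: Oct-Dec

Q2


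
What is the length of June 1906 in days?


June 1906

30 days


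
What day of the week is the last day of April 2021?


April 2021 has 30 days
Anchor: Jan 1, 2021. With p = 2021 - 1 = 2020: (p + p//4 - p//100 + p//400) mod 7 = (2020 + 505 - 20 + 5) mod 7 = 2510 mod 7 = 4 -> Friday (Mon=0 ... Sun=6)
Days before April (Jan-Mar): 90; April 1 index = (4 + 90) mod 7 = 3 -> Thursday
Last day offset: 30 - 1 = 29 days
Weekday index = (3 + 29) mod 7 = 4

Friday, April 30


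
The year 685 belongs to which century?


Century = (year - 1) // 100 + 1
= (685 - 1) // 100 + 1
= 684 // 100 + 1
= 6 + 1

7th century


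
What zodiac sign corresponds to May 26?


Date: May 26
Conventional tropical zodiac dates: Gemini from May 21 onward; Cancer starts June 21
May 26 falls within the Gemini range

Gemini


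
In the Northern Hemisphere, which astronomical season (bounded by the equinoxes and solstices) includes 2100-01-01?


Date: January 1
Astronomical Winter (approx.; exact equinox/solstice day varies by year): December 21 to March 19
January 1 falls within the Winter window

Winter


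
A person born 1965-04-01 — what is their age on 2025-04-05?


Birth: 1965-04-01
Reference: 2025-04-05
Year difference: 2025 - 1965 = 60

60 years old


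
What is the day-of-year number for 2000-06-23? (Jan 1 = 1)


Date: June 23, 2000
Days in months 1 through 5: 152
Plus 23 days in June

Day of year: 175


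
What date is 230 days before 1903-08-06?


Start: 1903-08-06, subtract 230 days
Back 6 days from August 6 reaches July 31, 1903 -> 224 left
July 1903 has 31 days -> back to June 30, 1903 -> 193 left
June 1903 has 30 days -> back to May 31, 1903 -> 163 left
May 1903 has 31 days -> back to April 30, 1903 -> 132 left
April 1903 has 30 days -> back to March 31, 1903 -> 102 left
March 1903 has 31 days -> back to February 28, 1903 -> 71 left
February 1903 has 28 days -> back to January 31, 1903 -> 43 left
January 1903 has 31 days -> back to December 31, 1902 -> 12 left
December 1902: 31 - 12 = 19 -> lands on December 19

Result: 1902-12-19


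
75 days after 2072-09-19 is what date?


Start: 2072-09-19, add 75 days
September 2072 has 30 days: 30 - 19 = 11 days to September 30 -> 64 left
October 2072 has 31 days -> 33 left
November 2072 has 30 days -> 3 left
December 2072: 3 <= 31 -> lands on December 3

Result: 2072-12-03


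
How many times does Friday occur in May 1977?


May 1977 has 31 days
Anchor: Jan 1, 1977. With p = 1977 - 1 = 1976: (p + p//4 - p//100 + p//400) mod 7 = (1976 + 494 - 19 + 4) mod 7 = 2455 mod 7 = 5 -> Saturday (Mon=0 ... Sun=6)
Days before May (Jan-Apr): 120; May 1 index = (5 + 120) mod 7 = 6 -> Sunday
First Friday is May 6
Fridays: 6, 13, 20, 27

4 Fridays


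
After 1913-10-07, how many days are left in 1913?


Day of year: 280 of 365
Remaining = 365 - 280

85 days


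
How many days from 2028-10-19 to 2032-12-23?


From 2028-10-19 to 2032-12-23
2028-10-19: days before October = 31 + 29 + 31 + 30 + 31 + 30 + 31 + 31 + 30 = 274 (2028 is a leap year); day of year = 274 + 19 = 293
2032-12-23: days before December = 31 + 29 + 31 + 30 + 31 + 30 + 31 + 31 + 30 + 31 + 30 = 335 (2032 is a leap year); day of year = 335 + 23 = 358
Rest of 2028: 366 - 293 = 73
Full years 2029 (365), 2030 (365), 2031 (365): 1095
Total = 73 + 1095 + 358 = 1526

1526 days


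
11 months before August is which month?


August is month 8
8 - 11 = -3; wrap: -3 + 12 = 9

September


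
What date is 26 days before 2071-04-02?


Start: 2071-04-02, subtract 26 days
Back 2 days from April 2 reaches March 31, 2071 -> 24 left
March 2071: 31 - 24 = 7 -> lands on March 7

Result: 2071-03-07


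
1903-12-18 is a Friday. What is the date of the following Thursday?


Current: Friday
Target: Thursday
Days ahead: 6

Next Thursday: 1903-12-24


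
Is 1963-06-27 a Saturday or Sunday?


Anchor: Jan 1, 1963. With p = 1963 - 1 = 1962: (p + p//4 - p//100 + p//400) mod 7 = (1962 + 490 - 19 + 4) mod 7 = 2437 mod 7 = 1 -> Tuesday (Mon=0 ... Sun=6)
Day of year: 178; offset = 177
Weekday index = (1 + 177) mod 7 = 3 -> Thursday
Weekend days: Saturday, Sunday

No


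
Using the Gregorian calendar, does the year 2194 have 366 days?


Gregorian leap year rule: divisible by 4, but not by 100, unless also by 400.
2194 is not divisible by 4 -> not a leap year

No


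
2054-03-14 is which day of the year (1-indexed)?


Date: March 14, 2054
Days in months 1 through 2: 59
Plus 14 days in March

Day of year: 73


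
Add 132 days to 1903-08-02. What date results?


Start: 1903-08-02, add 132 days
August 1903 has 31 days: 31 - 2 = 29 days to August 31 -> 103 left
September 1903 has 30 days -> 73 left
October 1903 has 31 days -> 42 left
November 1903 has 30 days -> 12 left
December 1903: 12 <= 31 -> lands on December 12

Result: 1903-12-12


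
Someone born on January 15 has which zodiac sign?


Date: January 15
Conventional tropical zodiac dates: Capricorn from December 22 onward; Aquarius starts January 20
January 15 falls within the Capricorn range

Capricorn


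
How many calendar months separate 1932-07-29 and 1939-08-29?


From July 1932 to August 1939
7 years * 12 = 84 months, plus 1 month = 85

85 months


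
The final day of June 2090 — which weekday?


June 2090 has 30 days
Anchor: Jan 1, 2090. With p = 2090 - 1 = 2089: (p + p//4 - p//100 + p//400) mod 7 = (2089 + 522 - 20 + 5) mod 7 = 2596 mod 7 = 6 -> Sunday (Mon=0 ... Sun=6)
Days before June (Jan-May): 151; June 1 index = (6 + 151) mod 7 = 3 -> Thursday
Last day offset: 30 - 1 = 29 days
Weekday index = (3 + 29) mod 7 = 4

Friday, June 30


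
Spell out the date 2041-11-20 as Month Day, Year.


ISO 2041-11-20 parses as year=2041, month=11, day=20
Month 11 -> November

November 20, 2041


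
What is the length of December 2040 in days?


December 2040

31 days


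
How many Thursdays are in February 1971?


February 1971 has 28 days
Anchor: Jan 1, 1971. With p = 1971 - 1 = 1970: (p + p//4 - p//100 + p//400) mod 7 = (1970 + 492 - 19 + 4) mod 7 = 2447 mod 7 = 4 -> Friday (Mon=0 ... Sun=6)
Days before February (Jan): 31; February 1 index = (4 + 31) mod 7 = 0 -> Monday
First Thursday is February 4
Thursdays: 4, 11, 18, 25

4 Thursdays


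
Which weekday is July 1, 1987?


Target: July 1, 1987
Anchor: Jan 1, 1987. With p = 1987 - 1 = 1986: (p + p//4 - p//100 + p//400) mod 7 = (1986 + 496 - 19 + 4) mod 7 = 2467 mod 7 = 3 -> Thursday (Mon=0 ... Sun=6)
Days before July (Jan-Jun): 181 days
Weekday index = (3 + 181) mod 7 = 2

Wednesday


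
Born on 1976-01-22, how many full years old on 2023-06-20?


Birth: 1976-01-22
Reference: 2023-06-20
Year difference: 2023 - 1976 = 47

47 years old


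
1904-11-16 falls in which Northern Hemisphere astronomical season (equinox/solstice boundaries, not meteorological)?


Date: November 16
Astronomical Autumn (approx.; exact equinox/solstice day varies by year): September 22 to December 20
November 16 falls within the Autumn window

Autumn


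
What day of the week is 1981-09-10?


Date: September 10, 1981
Anchor: Jan 1, 1981. With p = 1981 - 1 = 1980: (p + p//4 - p//100 + p//400) mod 7 = (1980 + 495 - 19 + 4) mod 7 = 2460 mod 7 = 3 -> Thursday (Mon=0 ... Sun=6)
Days before September (Jan-Aug): 243; offset = 243 + 10 - 1 = 252
Weekday index = (3 + 252) mod 7 = 3

Day of the week: Thursday


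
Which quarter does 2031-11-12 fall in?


Month: November (month 11)
Q1: Jan-Mar, Q2: Apr-Jun, Q3: Jul-Sep, Q4: Oct-Dec

Q4


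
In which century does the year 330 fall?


Century = (year - 1) // 100 + 1
= (330 - 1) // 100 + 1
= 329 // 100 + 1
= 3 + 1

4th century


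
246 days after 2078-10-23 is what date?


Start: 2078-10-23, add 246 days
October 2078 has 31 days: 31 - 23 = 8 days to October 31 -> 238 left
November 2078 has 30 days -> 208 left
December 2078 has 31 days -> 177 left
January 2079 has 31 days -> 146 left
February 2079 has 28 days -> 118 left
March 2079 has 31 days -> 87 left
April 2079 has 30 days -> 57 left
May 2079 has 31 days -> 26 left
June 2079: 26 <= 30 -> lands on June 26

Result: 2079-06-26


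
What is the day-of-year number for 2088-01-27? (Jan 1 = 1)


Date: January 27, 2088
No months before January
Plus 27 days in January

Day of year: 27


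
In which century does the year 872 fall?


Century = (year - 1) // 100 + 1
= (872 - 1) // 100 + 1
= 871 // 100 + 1
= 8 + 1

9th century


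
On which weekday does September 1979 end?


September 1979 has 30 days
Anchor: Jan 1, 1979. With p = 1979 - 1 = 1978: (p + p//4 - p//100 + p//400) mod 7 = (1978 + 494 - 19 + 4) mod 7 = 2457 mod 7 = 0 -> Monday (Mon=0 ... Sun=6)
Days before September (Jan-Aug): 243; September 1 index = (0 + 243) mod 7 = 5 -> Saturday
Last day offset: 30 - 1 = 29 days
Weekday index = (5 + 29) mod 7 = 6

Sunday, September 30


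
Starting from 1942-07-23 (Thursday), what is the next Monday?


Current: Thursday
Target: Monday
Days ahead: 4

Next Monday: 1942-07-27


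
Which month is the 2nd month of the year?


Month 2 of 12

February


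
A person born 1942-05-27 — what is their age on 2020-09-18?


Birth: 1942-05-27
Reference: 2020-09-18
Year difference: 2020 - 1942 = 78

78 years old


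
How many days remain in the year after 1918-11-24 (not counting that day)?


Day of year: 328 of 365
Remaining = 365 - 328

37 days


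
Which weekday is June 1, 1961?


Target: June 1, 1961
Anchor: Jan 1, 1961. With p = 1961 - 1 = 1960: (p + p//4 - p//100 + p//400) mod 7 = (1960 + 490 - 19 + 4) mod 7 = 2435 mod 7 = 6 -> Sunday (Mon=0 ... Sun=6)
Days before June (Jan-May): 151 days
Weekday index = (6 + 151) mod 7 = 3

Thursday


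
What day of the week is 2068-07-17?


Date: July 17, 2068
Anchor: Jan 1, 2068. With p = 2068 - 1 = 2067: (p + p//4 - p//100 + p//400) mod 7 = (2067 + 516 - 20 + 5) mod 7 = 2568 mod 7 = 6 -> Sunday (Mon=0 ... Sun=6)
Days before July (Jan-Jun): 182; offset = 182 + 17 - 1 = 198
Weekday index = (6 + 198) mod 7 = 1

Day of the week: Tuesday


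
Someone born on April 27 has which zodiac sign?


Date: April 27
Conventional tropical zodiac dates: Taurus from April 20 onward; Gemini starts May 21
April 27 falls within the Taurus range

Taurus


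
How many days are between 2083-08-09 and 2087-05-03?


From 2083-08-09 to 2087-05-03
2083-08-09: days before August = 31 + 28 + 31 + 30 + 31 + 30 + 31 = 212 (2083 is not a leap year); day of year = 212 + 9 = 221
2087-05-03: days before May = 31 + 28 + 31 + 30 = 120 (2087 is not a leap year); day of year = 120 + 3 = 123
Rest of 2083: 365 - 221 = 144
Full years 2084 (366), 2085 (365), 2086 (365): 1096
Total = 144 + 1096 + 123 = 1363

1363 days


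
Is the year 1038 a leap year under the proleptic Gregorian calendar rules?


Gregorian leap year rule: divisible by 4, but not by 100, unless also by 400.
1038 is not divisible by 4 -> not a leap year

No


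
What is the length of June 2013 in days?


June 2013

30 days


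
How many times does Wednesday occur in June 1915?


June 1915 has 30 days
Anchor: Jan 1, 1915. With p = 1915 - 1 = 1914: (p + p//4 - p//100 + p//400) mod 7 = (1914 + 478 - 19 + 4) mod 7 = 2377 mod 7 = 4 -> Friday (Mon=0 ... Sun=6)
Days before June (Jan-May): 151; June 1 index = (4 + 151) mod 7 = 1 -> Tuesday
First Wednesday is June 2
Wednesdays: 2, 9, 16, 23, 30

5 Wednesdays


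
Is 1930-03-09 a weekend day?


Anchor: Jan 1, 1930. With p = 1930 - 1 = 1929: (p + p//4 - p//100 + p//400) mod 7 = (1929 + 482 - 19 + 4) mod 7 = 2396 mod 7 = 2 -> Wednesday (Mon=0 ... Sun=6)
Day of year: 68; offset = 67
Weekday index = (2 + 67) mod 7 = 6 -> Sunday
Weekend days: Saturday, Sunday

Yes


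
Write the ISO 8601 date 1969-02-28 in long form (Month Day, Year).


ISO 1969-02-28 parses as year=1969, month=02, day=28
Month 2 -> February

February 28, 1969


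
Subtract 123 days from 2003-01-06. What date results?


Start: 2003-01-06, subtract 123 days
Back 6 days from January 6 reaches December 31, 2002 -> 117 left
December 2002 has 31 days -> back to November 30, 2002 -> 86 left
November 2002 has 30 days -> back to October 31, 2002 -> 56 left
October 2002 has 31 days -> back to September 30, 2002 -> 25 left
September 2002: 30 - 25 = 5 -> lands on September 5

Result: 2002-09-05


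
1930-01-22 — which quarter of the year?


Month: January (month 1)
Q1: Jan-Mar, Q2: Apr-Jun, Q3: Jul-Sep, Q4: Oct-Dec

Q1


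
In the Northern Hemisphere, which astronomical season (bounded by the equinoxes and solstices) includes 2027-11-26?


Date: November 26
Astronomical Autumn (approx.; exact equinox/solstice day varies by year): September 22 to December 20
November 26 falls within the Autumn window

Autumn


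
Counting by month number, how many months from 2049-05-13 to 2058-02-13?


From May 2049 to February 2058
9 years * 12 = 108 months, minus 3 months = 105

105 months


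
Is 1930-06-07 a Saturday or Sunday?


Anchor: Jan 1, 1930. With p = 1930 - 1 = 1929: (p + p//4 - p//100 + p//400) mod 7 = (1929 + 482 - 19 + 4) mod 7 = 2396 mod 7 = 2 -> Wednesday (Mon=0 ... Sun=6)
Day of year: 158; offset = 157
Weekday index = (2 + 157) mod 7 = 5 -> Saturday
Weekend days: Saturday, Sunday

Yes


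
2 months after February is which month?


February is month 2
2 + 2 = 4

April


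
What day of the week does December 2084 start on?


Target: December 1, 2084
Anchor: Jan 1, 2084. With p = 2084 - 1 = 2083: (p + p//4 - p//100 + p//400) mod 7 = (2083 + 520 - 20 + 5) mod 7 = 2588 mod 7 = 5 -> Saturday (Mon=0 ... Sun=6)
Days before December (Jan-Nov): 335 days
Weekday index = (5 + 335) mod 7 = 4

Friday


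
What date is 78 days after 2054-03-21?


Start: 2054-03-21, add 78 days
March 2054 has 31 days: 31 - 21 = 10 days to March 31 -> 68 left
April 2054 has 30 days -> 38 left
May 2054 has 31 days -> 7 left
June 2054: 7 <= 30 -> lands on June 7

Result: 2054-06-07


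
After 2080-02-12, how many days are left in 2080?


Day of year: 43 of 366
Remaining = 366 - 43

323 days


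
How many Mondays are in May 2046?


May 2046 has 31 days
Anchor: Jan 1, 2046. With p = 2046 - 1 = 2045: (p + p//4 - p//100 + p//400) mod 7 = (2045 + 511 - 20 + 5) mod 7 = 2541 mod 7 = 0 -> Monday (Mon=0 ... Sun=6)
Days before May (Jan-Apr): 120; May 1 index = (0 + 120) mod 7 = 1 -> Tuesday
First Monday is May 7
Mondays: 7, 14, 21, 28

4 Mondays


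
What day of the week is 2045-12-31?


Date: December 31, 2045
Anchor: Jan 1, 2045. With p = 2045 - 1 = 2044: (p + p//4 - p//100 + p//400) mod 7 = (2044 + 511 - 20 + 5) mod 7 = 2540 mod 7 = 6 -> Sunday (Mon=0 ... Sun=6)
Days before December (Jan-Nov): 334; offset = 334 + 31 - 1 = 364
Weekday index = (6 + 364) mod 7 = 6

Day of the week: Sunday


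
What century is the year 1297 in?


Century = (year - 1) // 100 + 1
= (1297 - 1) // 100 + 1
= 1296 // 100 + 1
= 12 + 1

13th century


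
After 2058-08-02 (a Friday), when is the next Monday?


Current: Friday
Target: Monday
Days ahead: 3

Next Monday: 2058-08-05


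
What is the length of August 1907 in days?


August 1907

31 days


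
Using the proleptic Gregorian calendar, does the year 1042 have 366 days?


Gregorian leap year rule: divisible by 4, but not by 100, unless also by 400.
1042 is not divisible by 4 -> not a leap year

No


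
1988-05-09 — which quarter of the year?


Month: May (month 5)
Q1: Jan-Mar, Q2: Apr-Jun, Q3: Jul-Sep, Q4: Oct-Dec

Q2


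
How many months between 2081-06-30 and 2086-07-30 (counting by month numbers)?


From June 2081 to July 2086
5 years * 12 = 60 months, plus 1 month = 61

61 months


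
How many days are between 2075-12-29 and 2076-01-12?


From 2075-12-29 to 2076-01-12
2075-12-29: days before December = 31 + 28 + 31 + 30 + 31 + 30 + 31 + 31 + 30 + 31 + 30 = 334 (2075 is not a leap year); day of year = 334 + 29 = 363
2076-01-12: day of year = 12
Rest of 2075: 365 - 363 = 2
Total = 2 + 12 = 14

14 days


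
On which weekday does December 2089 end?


December 2089 has 31 days
Anchor: Jan 1, 2089. With p = 2089 - 1 = 2088: (p + p//4 - p//100 + p//400) mod 7 = (2088 + 522 - 20 + 5) mod 7 = 2595 mod 7 = 5 -> Saturday (Mon=0 ... Sun=6)
Days before December (Jan-Nov): 334; December 1 index = (5 + 334) mod 7 = 3 -> Thursday
Last day offset: 31 - 1 = 30 days
Weekday index = (3 + 30) mod 7 = 5

Saturday, December 31


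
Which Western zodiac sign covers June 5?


Date: June 5
Conventional tropical zodiac dates: Gemini from May 21 onward; Cancer starts June 21
June 5 falls within the Gemini range

Gemini


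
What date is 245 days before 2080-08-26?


Start: 2080-08-26, subtract 245 days
Back 26 days from August 26 reaches July 31, 2080 -> 219 left
July 2080 has 31 days -> back to June 30, 2080 -> 188 left
June 2080 has 30 days -> back to May 31, 2080 -> 158 left
May 2080 has 31 days -> back to April 30, 2080 -> 127 left
April 2080 has 30 days -> back to March 31, 2080 -> 97 left
March 2080 has 31 days -> back to February 29, 2080 -> 66 left
February 2080 has 29 days -> back to January 31, 2080 -> 37 left
January 2080 has 31 days -> back to December 31, 2079 -> 6 left
December 2079: 31 - 6 = 25 -> lands on December 25

Result: 2079-12-25


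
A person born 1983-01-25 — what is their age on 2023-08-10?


Birth: 1983-01-25
Reference: 2023-08-10
Year difference: 2023 - 1983 = 40

40 years old


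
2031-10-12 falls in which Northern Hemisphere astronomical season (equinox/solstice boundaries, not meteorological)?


Date: October 12
Astronomical Autumn (approx.; exact equinox/solstice day varies by year): September 22 to December 20
October 12 falls within the Autumn window

Autumn


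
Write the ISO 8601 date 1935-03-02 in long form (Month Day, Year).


ISO 1935-03-02 parses as year=1935, month=03, day=02
Month 3 -> March

March 2, 1935


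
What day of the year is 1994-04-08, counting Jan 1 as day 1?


Date: April 8, 1994
Days in months 1 through 3: 90
Plus 8 days in April

Day of year: 98


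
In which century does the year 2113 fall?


Century = (year - 1) // 100 + 1
= (2113 - 1) // 100 + 1
= 2112 // 100 + 1
= 21 + 1

22nd century


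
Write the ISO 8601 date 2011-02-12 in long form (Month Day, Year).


ISO 2011-02-12 parses as year=2011, month=02, day=12
Month 2 -> February

February 12, 2011


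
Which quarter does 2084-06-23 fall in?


Month: June (month 6)
Q1: Jan-Mar, Q2: Apr-Jun, Q3: Jul-Sep, Q4: Oct-Dec

Q2


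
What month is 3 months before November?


November is month 11
11 - 3 = 8

August


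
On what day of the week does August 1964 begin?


Target: August 1, 1964
Anchor: Jan 1, 1964. With p = 1964 - 1 = 1963: (p + p//4 - p//100 + p//400) mod 7 = (1963 + 490 - 19 + 4) mod 7 = 2438 mod 7 = 2 -> Wednesday (Mon=0 ... Sun=6)
Days before August (Jan-Jul): 213 days
Weekday index = (2 + 213) mod 7 = 5

Saturday


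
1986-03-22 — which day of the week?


Date: March 22, 1986
Anchor: Jan 1, 1986. With p = 1986 - 1 = 1985: (p + p//4 - p//100 + p//400) mod 7 = (1985 + 496 - 19 + 4) mod 7 = 2466 mod 7 = 2 -> Wednesday (Mon=0 ... Sun=6)
Days before March (Jan-Feb): 59; offset = 59 + 22 - 1 = 80
Weekday index = (2 + 80) mod 7 = 5

Day of the week: Saturday


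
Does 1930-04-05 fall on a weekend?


Anchor: Jan 1, 1930. With p = 1930 - 1 = 1929: (p + p//4 - p//100 + p//400) mod 7 = (1929 + 482 - 19 + 4) mod 7 = 2396 mod 7 = 2 -> Wednesday (Mon=0 ... Sun=6)
Day of year: 95; offset = 94
Weekday index = (2 + 94) mod 7 = 5 -> Saturday
Weekend days: Saturday, Sunday

Yes


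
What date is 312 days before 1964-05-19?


Start: 1964-05-19, subtract 312 days
Back 19 days from May 19 reaches April 30, 1964 -> 293 left
April 1964 has 30 days -> back to March 31, 1964 -> 263 left
March 1964 has 31 days -> back to February 29, 1964 -> 232 left
February 1964 has 29 days -> back to January 31, 1964 -> 203 left
January 1964 has 31 days -> back to December 31, 1963 -> 172 left
December 1963 has 31 days -> back to November 30, 1963 -> 141 left
November 1963 has 30 days -> back to October 31, 1963 -> 111 left
October 1963 has 31 days -> back to September 30, 1963 -> 80 left
September 1963 has 30 days -> back to August 31, 1963 -> 50 left
August 1963 has 31 days -> back to July 31, 1963 -> 19 left
July 1963: 31 - 19 = 12 -> lands on July 12

Result: 1963-07-12


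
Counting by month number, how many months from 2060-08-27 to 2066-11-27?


From August 2060 to November 2066
6 years * 12 = 72 months, plus 3 months = 75

75 months


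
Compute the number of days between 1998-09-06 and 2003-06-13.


From 1998-09-06 to 2003-06-13
1998-09-06: days before September = 31 + 28 + 31 + 30 + 31 + 30 + 31 + 31 = 243 (1998 is not a leap year); day of year = 243 + 6 = 249
2003-06-13: days before June = 31 + 28 + 31 + 30 + 31 = 151 (2003 is not a leap year); day of year = 151 + 13 = 164
Rest of 1998: 365 - 249 = 116
Full years 1999 (365), 2000 (366), 2001 (365), 2002 (365): 1461
Total = 116 + 1461 + 164 = 1741

1741 days


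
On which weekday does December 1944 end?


December 1944 has 31 days
Anchor: Jan 1, 1944. With p = 1944 - 1 = 1943: (p + p//4 - p//100 + p//400) mod 7 = (1943 + 485 - 19 + 4) mod 7 = 2413 mod 7 = 5 -> Saturday (Mon=0 ... Sun=6)
Days before December (Jan-Nov): 335; December 1 index = (5 + 335) mod 7 = 4 -> Friday
Last day offset: 31 - 1 = 30 days
Weekday index = (4 + 30) mod 7 = 6

Sunday, December 31


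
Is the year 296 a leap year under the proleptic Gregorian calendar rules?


Gregorian leap year rule: divisible by 4, but not by 100, unless also by 400.
296 is divisible by 4 but not 100 -> leap year

Yes


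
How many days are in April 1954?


April 1954

30 days


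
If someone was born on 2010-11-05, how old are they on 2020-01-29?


Birth: 2010-11-05
Reference: 2020-01-29
Year difference: 2020 - 2010 = 10
Birthday not yet reached in 2020, subtract 1

9 years old


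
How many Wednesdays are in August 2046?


August 2046 has 31 days
Anchor: Jan 1, 2046. With p = 2046 - 1 = 2045: (p + p//4 - p//100 + p//400) mod 7 = (2045 + 511 - 20 + 5) mod 7 = 2541 mod 7 = 0 -> Monday (Mon=0 ... Sun=6)
Days before August (Jan-Jul): 212; August 1 index = (0 + 212) mod 7 = 2 -> Wednesday
First Wednesday is August 1
Wednesdays: 1, 8, 15, 22, 29

5 Wednesdays


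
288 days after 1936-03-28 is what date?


Start: 1936-03-28, add 288 days
March 1936 has 31 days: 31 - 28 = 3 days to March 31 -> 285 left
April 1936 has 30 days -> 255 left
May 1936 has 31 days -> 224 left
June 1936 has 30 days -> 194 left
July 1936 has 31 days -> 163 left
August 1936 has 31 days -> 132 left
September 1936 has 30 days -> 102 left
October 1936 has 31 days -> 71 left
November 1936 has 30 days -> 41 left
December 1936 has 31 days -> 10 left
January 1937: 10 <= 31 -> lands on January 10

Result: 1937-01-10


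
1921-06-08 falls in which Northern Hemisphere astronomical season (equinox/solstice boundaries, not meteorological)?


Date: June 8
Astronomical Spring (approx.; exact equinox/solstice day varies by year): March 20 to June 20
June 8 falls within the Spring window

Spring


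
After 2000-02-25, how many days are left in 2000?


Day of year: 56 of 366
Remaining = 366 - 56

310 days


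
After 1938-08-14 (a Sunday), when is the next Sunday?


Current: Sunday
Target: Sunday
Days ahead: 7

Next Sunday: 1938-08-21


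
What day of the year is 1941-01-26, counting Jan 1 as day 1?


Date: January 26, 1941
No months before January
Plus 26 days in January

Day of year: 26


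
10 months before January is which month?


January is month 1
1 - 10 = -9; wrap: -9 + 12 = 3

March


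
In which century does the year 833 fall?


Century = (year - 1) // 100 + 1
= (833 - 1) // 100 + 1
= 832 // 100 + 1
= 8 + 1

9th century


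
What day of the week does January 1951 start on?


Target: January 1, 1951
Anchor: Jan 1, 1951. With p = 1951 - 1 = 1950: (p + p//4 - p//100 + p//400) mod 7 = (1950 + 487 - 19 + 4) mod 7 = 2422 mod 7 = 0 -> Monday (Mon=0 ... Sun=6)
Offset from anchor: 0 days
Weekday index = (0 + 0) mod 7 = 0

Monday


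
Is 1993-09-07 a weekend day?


Anchor: Jan 1, 1993. With p = 1993 - 1 = 1992: (p + p//4 - p//100 + p//400) mod 7 = (1992 + 498 - 19 + 4) mod 7 = 2475 mod 7 = 4 -> Friday (Mon=0 ... Sun=6)
Day of year: 250; offset = 249
Weekday index = (4 + 249) mod 7 = 1 -> Tuesday
Weekend days: Saturday, Sunday

No


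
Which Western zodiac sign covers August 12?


Date: August 12
Conventional tropical zodiac dates: Leo from July 23 onward; Virgo starts August 23
August 12 falls within the Leo range

Leo


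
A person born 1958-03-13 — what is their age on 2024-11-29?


Birth: 1958-03-13
Reference: 2024-11-29
Year difference: 2024 - 1958 = 66

66 years old


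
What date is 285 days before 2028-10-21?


Start: 2028-10-21, subtract 285 days
Back 21 days from October 21 reaches September 30, 2028 -> 264 left
September 2028 has 30 days -> back to August 31, 2028 -> 234 left
August 2028 has 31 days -> back to July 31, 2028 -> 203 left
July 2028 has 31 days -> back to June 30, 2028 -> 172 left
June 2028 has 30 days -> back to May 31, 2028 -> 142 left
May 2028 has 31 days -> back to April 30, 2028 -> 111 left
April 2028 has 30 days -> back to March 31, 2028 -> 81 left
March 2028 has 31 days -> back to February 29, 2028 -> 50 left
February 2028 has 29 days -> back to January 31, 2028 -> 21 left
January 2028: 31 - 21 = 10 -> lands on January 10

Result: 2028-01-10


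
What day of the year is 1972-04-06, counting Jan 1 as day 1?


Date: April 6, 1972
Days in months 1 through 3: 91
Plus 6 days in April

Day of year: 97


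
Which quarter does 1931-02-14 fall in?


Month: February (month 2)
Q1: Jan-Mar, Q2: Apr-Jun, Q3: Jul-Sep, Q4: Oct-Dec

Q1


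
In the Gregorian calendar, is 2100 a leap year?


Gregorian leap year rule: divisible by 4, but not by 100, unless also by 400.
2100 is divisible by 100 but not 400 -> not a leap year

No


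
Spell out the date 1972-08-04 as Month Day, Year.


ISO 1972-08-04 parses as year=1972, month=08, day=04
Month 8 -> August

August 4, 1972


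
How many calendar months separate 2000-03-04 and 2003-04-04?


From March 2000 to April 2003
3 years * 12 = 36 months, plus 1 month = 37

37 months


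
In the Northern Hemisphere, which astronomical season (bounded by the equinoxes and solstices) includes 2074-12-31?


Date: December 31
Astronomical Winter (approx.; exact equinox/solstice day varies by year): December 21 to March 19
December 31 falls within the Winter window

Winter


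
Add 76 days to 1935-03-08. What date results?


Start: 1935-03-08, add 76 days
March 1935 has 31 days: 31 - 8 = 23 days to March 31 -> 53 left
April 1935 has 30 days -> 23 left
May 1935: 23 <= 31 -> lands on May 23

Result: 1935-05-23


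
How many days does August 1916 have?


August 1916

31 days


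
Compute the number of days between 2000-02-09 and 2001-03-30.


From 2000-02-09 to 2001-03-30
2000-02-09: days before February = 31; day of year = 31 + 9 = 40
2001-03-30: days before March = 31 + 28 = 59 (2001 is not a leap year); day of year = 59 + 30 = 89
Rest of 2000: 366 - 40 = 326
Total = 326 + 89 = 415

415 days


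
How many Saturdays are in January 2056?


January 2056 has 31 days
Anchor: Jan 1, 2056. With p = 2056 - 1 = 2055: (p + p//4 - p//100 + p//400) mod 7 = (2055 + 513 - 20 + 5) mod 7 = 2553 mod 7 = 5 -> Saturday (Mon=0 ... Sun=6)
January 1 is the anchor itself -> Saturday
First Saturday is January 1
Saturdays: 1, 8, 15, 22, 29

5 Saturdays


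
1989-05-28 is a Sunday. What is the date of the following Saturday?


Current: Sunday
Target: Saturday
Days ahead: 6

Next Saturday: 1989-06-03


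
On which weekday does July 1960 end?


July 1960 has 31 days
Anchor: Jan 1, 1960. With p = 1960 - 1 = 1959: (p + p//4 - p//100 + p//400) mod 7 = (1959 + 489 - 19 + 4) mod 7 = 2433 mod 7 = 4 -> Friday (Mon=0 ... Sun=6)
Days before July (Jan-Jun): 182; July 1 index = (4 + 182) mod 7 = 4 -> Friday
Last day offset: 31 - 1 = 30 days
Weekday index = (4 + 30) mod 7 = 6

Sunday, July 31
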